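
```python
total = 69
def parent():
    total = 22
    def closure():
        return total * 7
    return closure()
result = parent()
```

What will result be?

Step 1: parent() shadows global total with total = 22.
Step 2: closure() finds total = 22 in enclosing scope, computes 22 * 7 = 154.
Step 3: result = 154

The answer is 154.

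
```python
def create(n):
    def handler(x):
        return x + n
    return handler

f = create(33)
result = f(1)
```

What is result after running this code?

Step 1: create(33) creates a closure that captures n = 33.
Step 2: f(1) calls the closure with x = 1, returning 1 + 33 = 34.
Step 3: result = 34

The answer is 34.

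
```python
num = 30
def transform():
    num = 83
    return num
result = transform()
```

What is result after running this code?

Step 1: Global num = 30.
Step 2: transform() creates local num = 83, shadowing the global.
Step 3: Returns local num = 83. result = 83

The answer is 83.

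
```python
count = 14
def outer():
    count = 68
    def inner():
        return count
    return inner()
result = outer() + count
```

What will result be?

Step 1: Global count = 14. outer() shadows with count = 68.
Step 2: inner() returns enclosing count = 68. outer() = 68.
Step 3: result = 68 + global count (14) = 82

The answer is 82.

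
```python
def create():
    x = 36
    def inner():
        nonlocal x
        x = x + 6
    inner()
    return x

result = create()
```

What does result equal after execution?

Step 1: create() sets x = 36.
Step 2: inner() uses nonlocal to modify x in create's scope: x = 36 + 6 = 42.
Step 3: create() returns the modified x = 42

The answer is 42.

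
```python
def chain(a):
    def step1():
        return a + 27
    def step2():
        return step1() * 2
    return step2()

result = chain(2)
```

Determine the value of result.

Step 1: chain(2) captures a = 2.
Step 2: step2() calls step1() which returns 2 + 27 = 29.
Step 3: step2() returns 29 * 2 = 58

The answer is 58.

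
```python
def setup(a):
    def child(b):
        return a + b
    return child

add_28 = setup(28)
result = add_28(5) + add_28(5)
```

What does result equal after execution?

Step 1: add_28 captures a = 28.
Step 2: add_28(5) = 28 + 5 = 33, called twice.
Step 3: result = 33 + 33 = 66

The answer is 66.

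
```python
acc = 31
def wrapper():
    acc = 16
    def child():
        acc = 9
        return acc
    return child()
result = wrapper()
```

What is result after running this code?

Step 1: Three scopes define acc: global (31), wrapper (16), child (9).
Step 2: child() has its own local acc = 9, which shadows both enclosing and global.
Step 3: result = 9 (local wins in LEGB)

The answer is 9.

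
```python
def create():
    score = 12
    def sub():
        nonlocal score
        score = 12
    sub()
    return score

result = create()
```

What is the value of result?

Step 1: create() sets score = 12.
Step 2: sub() uses nonlocal to reassign score = 12.
Step 3: result = 12

The answer is 12.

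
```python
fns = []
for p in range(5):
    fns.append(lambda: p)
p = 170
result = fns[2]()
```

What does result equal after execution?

Step 1: Lambdas capture the variable p by reference, not by value.
Step 2: After the loop, p is reassigned to 170.
Step 3: fns[2]() looks up the current p = 170. result = 170

The answer is 170.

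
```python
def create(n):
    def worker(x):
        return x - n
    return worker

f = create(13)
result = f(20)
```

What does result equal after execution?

Step 1: create(13) creates a closure capturing n = 13.
Step 2: f(20) computes 20 - 13 = 7.
Step 3: result = 7

The answer is 7.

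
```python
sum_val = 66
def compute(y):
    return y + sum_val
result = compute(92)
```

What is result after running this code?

Step 1: sum_val = 66 is defined globally.
Step 2: compute(92) uses parameter y = 92 and looks up sum_val from global scope = 66.
Step 3: result = 92 + 66 = 158

The answer is 158.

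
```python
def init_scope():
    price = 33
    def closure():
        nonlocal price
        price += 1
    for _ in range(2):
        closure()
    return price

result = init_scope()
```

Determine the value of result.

Step 1: price = 33.
Step 2: closure() is called 2 times in a loop, each adding 1 via nonlocal.
Step 3: price = 33 + 1 * 2 = 35

The answer is 35.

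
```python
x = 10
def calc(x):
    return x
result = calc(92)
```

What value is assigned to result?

Step 1: Global x = 10.
Step 2: calc(92) takes parameter x = 92, which shadows the global.
Step 3: result = 92

The answer is 92.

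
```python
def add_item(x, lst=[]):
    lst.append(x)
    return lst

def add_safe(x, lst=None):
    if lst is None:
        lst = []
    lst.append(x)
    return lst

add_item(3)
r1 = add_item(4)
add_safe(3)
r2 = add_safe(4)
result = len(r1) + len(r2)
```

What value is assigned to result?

Step 1: add_item shares mutable default: after 2 calls, lst = [3, 4], len = 2.
Step 2: add_safe creates fresh list each time: r2 = [4], len = 1.
Step 3: result = 2 + 1 = 3

The answer is 3.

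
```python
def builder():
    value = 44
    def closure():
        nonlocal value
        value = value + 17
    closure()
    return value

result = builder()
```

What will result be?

Step 1: builder() sets value = 44.
Step 2: closure() uses nonlocal to modify value in builder's scope: value = 44 + 17 = 61.
Step 3: builder() returns the modified value = 61

The answer is 61.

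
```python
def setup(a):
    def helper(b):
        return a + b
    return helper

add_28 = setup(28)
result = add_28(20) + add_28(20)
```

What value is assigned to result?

Step 1: add_28 captures a = 28.
Step 2: add_28(20) = 28 + 20 = 48, called twice.
Step 3: result = 48 + 48 = 96

The answer is 96.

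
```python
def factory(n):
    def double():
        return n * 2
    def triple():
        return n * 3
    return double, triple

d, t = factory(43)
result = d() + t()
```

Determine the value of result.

Step 1: Both closures capture the same n = 43.
Step 2: d() = 43 * 2 = 86, t() = 43 * 3 = 129.
Step 3: result = 86 + 129 = 215

The answer is 215.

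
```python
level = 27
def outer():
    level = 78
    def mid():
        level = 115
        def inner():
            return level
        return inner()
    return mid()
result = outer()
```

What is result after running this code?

Step 1: Three levels of shadowing: global 27, outer 78, mid 115.
Step 2: inner() finds level = 115 in enclosing mid() scope.
Step 3: result = 115

The answer is 115.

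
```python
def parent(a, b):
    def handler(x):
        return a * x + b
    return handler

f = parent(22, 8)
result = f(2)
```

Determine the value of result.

Step 1: parent(22, 8) captures a = 22, b = 8.
Step 2: f(2) computes 22 * 2 + 8 = 52.
Step 3: result = 52

The answer is 52.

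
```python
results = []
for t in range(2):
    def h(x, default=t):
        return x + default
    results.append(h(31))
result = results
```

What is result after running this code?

Step 1: Default argument default=t is evaluated at function definition time.
Step 2: Each iteration creates h with default = current t value.
Step 3: h(31) returns 31 + default. results = [31, 32]

The answer is [31, 32].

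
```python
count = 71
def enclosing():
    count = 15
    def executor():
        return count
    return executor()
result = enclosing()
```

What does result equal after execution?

Step 1: count = 71 globally, but enclosing() defines count = 15 locally.
Step 2: executor() looks up count. Not in local scope, so checks enclosing scope (enclosing) and finds count = 15.
Step 3: result = 15

The answer is 15.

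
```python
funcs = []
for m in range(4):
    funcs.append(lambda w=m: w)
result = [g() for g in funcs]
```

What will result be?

Step 1: Default arg w=m captures m at each iteration.
Step 2: Each lambda has its own default: 0, 1, ..., 3.
Step 3: result = [0, 1, 2, 3]

The answer is [0, 1, 2, 3].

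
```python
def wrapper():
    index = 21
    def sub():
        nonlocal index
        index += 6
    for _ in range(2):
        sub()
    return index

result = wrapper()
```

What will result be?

Step 1: index = 21.
Step 2: sub() is called 2 times in a loop, each adding 6 via nonlocal.
Step 3: index = 21 + 6 * 2 = 33

The answer is 33.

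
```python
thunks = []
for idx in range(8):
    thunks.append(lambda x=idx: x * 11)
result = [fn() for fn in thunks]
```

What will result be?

Step 1: Default arg x=idx captures idx at each iteration.
Step 2: thunks[k] has x defaulting to k, returns k * 11.
Step 3: result = [0, 11, 22, 33, 44, 55, 66, 77]

The answer is [0, 11, 22, 33, 44, 55, 66, 77].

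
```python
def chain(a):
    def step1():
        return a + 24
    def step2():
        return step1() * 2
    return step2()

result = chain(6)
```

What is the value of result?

Step 1: chain(6) captures a = 6.
Step 2: step2() calls step1() which returns 6 + 24 = 30.
Step 3: step2() returns 30 * 2 = 60

The answer is 60.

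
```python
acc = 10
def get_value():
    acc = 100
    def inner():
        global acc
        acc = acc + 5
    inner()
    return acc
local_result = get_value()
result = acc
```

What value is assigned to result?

Step 1: Global acc = 10. get_value() creates local acc = 100.
Step 2: inner() declares global acc and adds 5: global acc = 10 + 5 = 15.
Step 3: get_value() returns its local acc = 100 (unaffected by inner).
Step 4: result = global acc = 15

The answer is 15.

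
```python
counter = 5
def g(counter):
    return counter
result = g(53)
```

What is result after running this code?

Step 1: Global counter = 5.
Step 2: g(53) takes parameter counter = 53, which shadows the global.
Step 3: result = 53

The answer is 53.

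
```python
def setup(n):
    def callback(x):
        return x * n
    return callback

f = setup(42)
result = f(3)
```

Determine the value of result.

Step 1: setup(42) creates a closure capturing n = 42.
Step 2: f(3) computes 3 * 42 = 126.
Step 3: result = 126

The answer is 126.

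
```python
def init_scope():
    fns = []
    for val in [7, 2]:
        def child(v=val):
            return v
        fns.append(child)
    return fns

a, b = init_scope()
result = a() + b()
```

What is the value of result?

Step 1: Default argument v=val captures val at each iteration.
Step 2: a() returns 7 (captured at first iteration), b() returns 2 (captured at second).
Step 3: result = 7 + 2 = 9

The answer is 9.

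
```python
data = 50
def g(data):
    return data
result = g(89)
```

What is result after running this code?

Step 1: Global data = 50.
Step 2: g(89) takes parameter data = 89, which shadows the global.
Step 3: result = 89

The answer is 89.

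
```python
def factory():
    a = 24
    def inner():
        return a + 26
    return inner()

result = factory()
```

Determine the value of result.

Step 1: factory() defines a = 24.
Step 2: inner() reads a = 24 from enclosing scope, returns 24 + 26 = 50.
Step 3: result = 50

The answer is 50.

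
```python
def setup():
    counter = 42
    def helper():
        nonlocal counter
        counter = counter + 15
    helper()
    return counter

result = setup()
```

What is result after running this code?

Step 1: setup() sets counter = 42.
Step 2: helper() uses nonlocal to modify counter in setup's scope: counter = 42 + 15 = 57.
Step 3: setup() returns the modified counter = 57

The answer is 57.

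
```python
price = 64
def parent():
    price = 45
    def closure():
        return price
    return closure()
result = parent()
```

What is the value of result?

Step 1: price = 64 globally, but parent() defines price = 45 locally.
Step 2: closure() looks up price. Not in local scope, so checks enclosing scope (parent) and finds price = 45.
Step 3: result = 45

The answer is 45.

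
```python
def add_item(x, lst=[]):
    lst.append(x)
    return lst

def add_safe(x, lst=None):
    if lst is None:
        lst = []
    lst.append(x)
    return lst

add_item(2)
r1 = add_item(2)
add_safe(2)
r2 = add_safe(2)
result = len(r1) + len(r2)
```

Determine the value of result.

Step 1: add_item shares mutable default: after 2 calls, lst = [2, 2], len = 2.
Step 2: add_safe creates fresh list each time: r2 = [2], len = 1.
Step 3: result = 2 + 1 = 3

The answer is 3.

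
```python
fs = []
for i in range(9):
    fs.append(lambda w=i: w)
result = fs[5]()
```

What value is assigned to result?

Step 1: Default argument w=i captures i's value at each iteration.
Step 2: fs[5] captured w = 5 when i was 5.
Step 3: result = 5

The answer is 5.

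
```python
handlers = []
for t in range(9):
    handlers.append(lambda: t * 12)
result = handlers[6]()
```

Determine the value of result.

Step 1: All lambdas reference the same variable t (late binding).
Step 2: After the loop, t = 8. Every lambda returns t * 12.
Step 3: handlers[6]() = 8 * 12 = 96

The answer is 96.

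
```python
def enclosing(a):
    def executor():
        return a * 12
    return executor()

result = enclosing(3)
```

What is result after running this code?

Step 1: enclosing(3) binds parameter a = 3.
Step 2: executor() accesses a = 3 from enclosing scope.
Step 3: result = 3 * 12 = 36

The answer is 36.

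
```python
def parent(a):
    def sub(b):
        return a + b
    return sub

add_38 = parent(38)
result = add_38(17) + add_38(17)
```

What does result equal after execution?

Step 1: add_38 captures a = 38.
Step 2: add_38(17) = 38 + 17 = 55, called twice.
Step 3: result = 55 + 55 = 110

The answer is 110.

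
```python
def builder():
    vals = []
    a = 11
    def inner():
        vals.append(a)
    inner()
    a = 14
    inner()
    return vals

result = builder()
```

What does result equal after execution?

Step 1: a = 11. inner() appends current a to vals.
Step 2: First inner(): appends 11. Then a = 14.
Step 3: Second inner(): appends 14 (closure sees updated a). result = [11, 14]

The answer is [11, 14].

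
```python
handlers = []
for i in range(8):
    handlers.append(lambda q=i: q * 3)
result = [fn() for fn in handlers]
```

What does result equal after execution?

Step 1: Default arg q=i captures i at each iteration.
Step 2: handlers[k] has q defaulting to k, returns k * 3.
Step 3: result = [0, 3, 6, 9, 12, 15, 18, 21]

The answer is [0, 3, 6, 9, 12, 15, 18, 21].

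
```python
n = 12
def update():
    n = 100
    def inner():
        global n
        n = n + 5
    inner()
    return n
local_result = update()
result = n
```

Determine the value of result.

Step 1: Global n = 12. update() creates local n = 100.
Step 2: inner() declares global n and adds 5: global n = 12 + 5 = 17.
Step 3: update() returns its local n = 100 (unaffected by inner).
Step 4: result = global n = 17

The answer is 17.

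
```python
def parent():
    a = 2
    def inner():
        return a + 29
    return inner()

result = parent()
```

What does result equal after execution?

Step 1: parent() defines a = 2.
Step 2: inner() reads a = 2 from enclosing scope, returns 2 + 29 = 31.
Step 3: result = 31

The answer is 31.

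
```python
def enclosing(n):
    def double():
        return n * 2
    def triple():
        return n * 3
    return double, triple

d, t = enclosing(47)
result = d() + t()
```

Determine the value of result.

Step 1: Both closures capture the same n = 47.
Step 2: d() = 47 * 2 = 94, t() = 47 * 3 = 141.
Step 3: result = 94 + 141 = 235

The answer is 235.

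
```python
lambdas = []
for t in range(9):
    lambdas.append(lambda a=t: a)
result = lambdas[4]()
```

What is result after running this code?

Step 1: Default argument a=t captures t's value at each iteration.
Step 2: lambdas[4] captured a = 4 when t was 4.
Step 3: result = 4

The answer is 4.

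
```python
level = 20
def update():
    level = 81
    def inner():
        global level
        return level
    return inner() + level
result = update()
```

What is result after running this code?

Step 1: Global level = 20. update() shadows with local level = 81.
Step 2: inner() uses global keyword, so inner() returns global level = 20.
Step 3: update() returns 20 + 81 = 101

The answer is 101.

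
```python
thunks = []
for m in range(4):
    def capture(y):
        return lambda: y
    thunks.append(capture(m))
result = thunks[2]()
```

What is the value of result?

Step 1: capture(m) creates a new scope capturing y = m at call time.
Step 2: thunks[2] = capture(2), so its lambda captures y = 2.
Step 3: result = 2 (closure factory fixes late binding)

The answer is 2.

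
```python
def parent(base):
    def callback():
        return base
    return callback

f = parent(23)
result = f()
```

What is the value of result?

Step 1: parent(23) creates closure capturing base = 23.
Step 2: f() returns the captured base = 23.
Step 3: result = 23

The answer is 23.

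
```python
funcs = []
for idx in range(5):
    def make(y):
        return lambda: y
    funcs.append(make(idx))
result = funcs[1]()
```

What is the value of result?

Step 1: make(idx) creates a new scope capturing y = idx at call time.
Step 2: funcs[1] = make(1), so its lambda captures y = 1.
Step 3: result = 1 (closure factory fixes late binding)

The answer is 1.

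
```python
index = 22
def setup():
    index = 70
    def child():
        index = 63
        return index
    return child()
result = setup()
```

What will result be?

Step 1: Three scopes define index: global (22), setup (70), child (63).
Step 2: child() has its own local index = 63, which shadows both enclosing and global.
Step 3: result = 63 (local wins in LEGB)

The answer is 63.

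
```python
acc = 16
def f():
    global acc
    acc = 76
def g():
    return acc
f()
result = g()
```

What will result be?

Step 1: acc = 16.
Step 2: f() sets global acc = 76.
Step 3: g() reads global acc = 76. result = 76

The answer is 76.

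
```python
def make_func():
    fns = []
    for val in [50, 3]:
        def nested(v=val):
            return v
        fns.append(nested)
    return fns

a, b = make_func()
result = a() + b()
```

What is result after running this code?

Step 1: Default argument v=val captures val at each iteration.
Step 2: a() returns 50 (captured at first iteration), b() returns 3 (captured at second).
Step 3: result = 50 + 3 = 53

The answer is 53.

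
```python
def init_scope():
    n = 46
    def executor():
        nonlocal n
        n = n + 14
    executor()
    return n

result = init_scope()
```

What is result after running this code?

Step 1: init_scope() sets n = 46.
Step 2: executor() uses nonlocal to modify n in init_scope's scope: n = 46 + 14 = 60.
Step 3: init_scope() returns the modified n = 60

The answer is 60.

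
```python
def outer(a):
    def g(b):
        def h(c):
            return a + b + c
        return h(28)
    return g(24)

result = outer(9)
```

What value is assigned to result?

Step 1: a = 9, b = 24, c = 28 across three nested scopes.
Step 2: h() accesses all three via LEGB rule.
Step 3: result = 9 + 24 + 28 = 61

The answer is 61.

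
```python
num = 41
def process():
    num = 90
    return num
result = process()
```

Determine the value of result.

Step 1: Global num = 41.
Step 2: process() creates local num = 90, shadowing the global.
Step 3: Returns local num = 90. result = 90

The answer is 90.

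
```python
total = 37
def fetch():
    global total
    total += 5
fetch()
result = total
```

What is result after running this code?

Step 1: total = 37 globally.
Step 2: fetch() modifies global total: total += 5 = 42.
Step 3: result = 42

The answer is 42.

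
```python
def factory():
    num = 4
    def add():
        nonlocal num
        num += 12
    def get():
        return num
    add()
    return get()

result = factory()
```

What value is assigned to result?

Step 1: num = 4. add() modifies it via nonlocal, get() reads it.
Step 2: add() makes num = 4 + 12 = 16.
Step 3: get() returns 16. result = 16

The answer is 16.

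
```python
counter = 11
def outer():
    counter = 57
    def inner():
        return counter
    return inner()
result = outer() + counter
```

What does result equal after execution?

Step 1: Global counter = 11. outer() shadows with counter = 57.
Step 2: inner() returns enclosing counter = 57. outer() = 57.
Step 3: result = 57 + global counter (11) = 68

The answer is 68.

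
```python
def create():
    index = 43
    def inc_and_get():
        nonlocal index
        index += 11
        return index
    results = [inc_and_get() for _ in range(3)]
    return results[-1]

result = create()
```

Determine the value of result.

Step 1: index = 43.
Step 2: Three calls to inc_and_get(), each adding 11.
Step 3: Last value = 43 + 11 * 3 = 76

The answer is 76.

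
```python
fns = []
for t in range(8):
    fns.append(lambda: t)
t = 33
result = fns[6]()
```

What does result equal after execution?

Step 1: Lambdas capture the variable t by reference, not by value.
Step 2: After the loop, t is reassigned to 33.
Step 3: fns[6]() looks up the current t = 33. result = 33

The answer is 33.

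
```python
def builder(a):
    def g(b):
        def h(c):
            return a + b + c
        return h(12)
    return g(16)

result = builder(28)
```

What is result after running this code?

Step 1: a = 28, b = 16, c = 12 across three nested scopes.
Step 2: h() accesses all three via LEGB rule.
Step 3: result = 28 + 16 + 12 = 56

The answer is 56.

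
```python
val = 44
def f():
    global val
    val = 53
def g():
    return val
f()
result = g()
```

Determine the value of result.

Step 1: val = 44.
Step 2: f() sets global val = 53.
Step 3: g() reads global val = 53. result = 53

The answer is 53.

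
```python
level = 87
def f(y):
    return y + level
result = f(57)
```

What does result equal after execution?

Step 1: level = 87 is defined globally.
Step 2: f(57) uses parameter y = 57 and looks up level from global scope = 87.
Step 3: result = 57 + 87 = 144

The answer is 144.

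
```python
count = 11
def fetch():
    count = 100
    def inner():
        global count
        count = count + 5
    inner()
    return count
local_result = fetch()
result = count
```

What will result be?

Step 1: Global count = 11. fetch() creates local count = 100.
Step 2: inner() declares global count and adds 5: global count = 11 + 5 = 16.
Step 3: fetch() returns its local count = 100 (unaffected by inner).
Step 4: result = global count = 16

The answer is 16.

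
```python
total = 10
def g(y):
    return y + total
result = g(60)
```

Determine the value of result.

Step 1: total = 10 is defined globally.
Step 2: g(60) uses parameter y = 60 and looks up total from global scope = 10.
Step 3: result = 60 + 10 = 70

The answer is 70.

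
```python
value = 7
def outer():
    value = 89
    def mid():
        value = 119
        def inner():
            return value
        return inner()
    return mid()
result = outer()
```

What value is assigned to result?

Step 1: Three levels of shadowing: global 7, outer 89, mid 119.
Step 2: inner() finds value = 119 in enclosing mid() scope.
Step 3: result = 119

The answer is 119.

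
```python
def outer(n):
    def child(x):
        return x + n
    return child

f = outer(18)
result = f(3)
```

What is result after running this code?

Step 1: outer(18) creates a closure that captures n = 18.
Step 2: f(3) calls the closure with x = 3, returning 3 + 18 = 21.
Step 3: result = 21

The answer is 21.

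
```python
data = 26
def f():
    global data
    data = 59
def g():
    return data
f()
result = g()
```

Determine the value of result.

Step 1: data = 26.
Step 2: f() sets global data = 59.
Step 3: g() reads global data = 59. result = 59

The answer is 59.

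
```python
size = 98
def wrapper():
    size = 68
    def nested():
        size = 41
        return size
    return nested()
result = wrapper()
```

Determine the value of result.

Step 1: Three scopes define size: global (98), wrapper (68), nested (41).
Step 2: nested() has its own local size = 41, which shadows both enclosing and global.
Step 3: result = 41 (local wins in LEGB)

The answer is 41.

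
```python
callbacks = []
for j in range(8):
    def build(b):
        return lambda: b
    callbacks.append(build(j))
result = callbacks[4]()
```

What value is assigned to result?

Step 1: build(j) creates a new scope capturing b = j at call time.
Step 2: callbacks[4] = build(4), so its lambda captures b = 4.
Step 3: result = 4 (closure factory fixes late binding)

The answer is 4.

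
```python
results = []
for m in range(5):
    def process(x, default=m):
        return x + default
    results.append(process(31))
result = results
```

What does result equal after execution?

Step 1: Default argument default=m is evaluated at function definition time.
Step 2: Each iteration creates process with default = current m value.
Step 3: process(31) returns 31 + default. results = [31, 32, 33, 34, 35]

The answer is [31, 32, 33, 34, 35].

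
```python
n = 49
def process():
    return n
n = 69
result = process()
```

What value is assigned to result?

Step 1: n is first set to 49, then reassigned to 69.
Step 2: process() is called after the reassignment, so it looks up the current global n = 69.
Step 3: result = 69

The answer is 69.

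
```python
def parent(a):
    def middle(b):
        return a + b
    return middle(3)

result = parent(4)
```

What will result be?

Step 1: parent(4) passes a = 4.
Step 2: middle(3) has b = 3, reads a = 4 from enclosing.
Step 3: result = 4 + 3 = 7

The answer is 7.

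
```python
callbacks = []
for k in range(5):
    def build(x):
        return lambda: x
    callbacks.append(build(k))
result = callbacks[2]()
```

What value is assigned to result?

Step 1: build(k) creates a new scope capturing x = k at call time.
Step 2: callbacks[2] = build(2), so its lambda captures x = 2.
Step 3: result = 2 (closure factory fixes late binding)

The answer is 2.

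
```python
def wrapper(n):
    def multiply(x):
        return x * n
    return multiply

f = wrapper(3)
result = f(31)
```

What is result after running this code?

Step 1: wrapper(3) returns multiply closure with n = 3.
Step 2: f(31) computes 31 * 3 = 93.
Step 3: result = 93

The answer is 93.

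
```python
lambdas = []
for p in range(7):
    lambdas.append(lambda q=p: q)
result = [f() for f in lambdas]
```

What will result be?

Step 1: Default arg q=p captures p at each iteration.
Step 2: Each lambda has its own default: 0, 1, ..., 6.
Step 3: result = [0, 1, 2, 3, 4, 5, 6]

The answer is [0, 1, 2, 3, 4, 5, 6].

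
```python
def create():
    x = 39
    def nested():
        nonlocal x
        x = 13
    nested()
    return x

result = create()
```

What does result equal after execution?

Step 1: create() sets x = 39.
Step 2: nested() uses nonlocal to reassign x = 13.
Step 3: result = 13

The answer is 13.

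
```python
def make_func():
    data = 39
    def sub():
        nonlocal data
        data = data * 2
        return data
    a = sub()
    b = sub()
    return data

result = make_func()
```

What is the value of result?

Step 1: data starts at 39.
Step 2: First sub(): data = 39 * 2 = 78.
Step 3: Second sub(): data = 78 * 2 = 156.
Step 4: result = 156

The answer is 156.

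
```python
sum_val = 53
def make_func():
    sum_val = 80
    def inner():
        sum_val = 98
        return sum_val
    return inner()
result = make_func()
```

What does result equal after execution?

Step 1: Three scopes define sum_val: global (53), make_func (80), inner (98).
Step 2: inner() has its own local sum_val = 98, which shadows both enclosing and global.
Step 3: result = 98 (local wins in LEGB)

The answer is 98.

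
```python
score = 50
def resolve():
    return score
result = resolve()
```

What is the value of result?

Step 1: score = 50 is defined in the global scope.
Step 2: resolve() looks up score. No local score exists, so Python checks the global scope via LEGB rule and finds score = 50.
Step 3: result = 50

The answer is 50.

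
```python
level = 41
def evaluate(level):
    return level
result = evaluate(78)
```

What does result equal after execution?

Step 1: Global level = 41.
Step 2: evaluate(78) takes parameter level = 78, which shadows the global.
Step 3: result = 78

The answer is 78.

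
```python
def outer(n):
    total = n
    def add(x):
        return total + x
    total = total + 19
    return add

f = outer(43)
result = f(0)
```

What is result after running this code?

Step 1: outer(43) sets total = 43, then total = 43 + 19 = 62.
Step 2: Closures capture by reference, so add sees total = 62.
Step 3: f(0) returns 62 + 0 = 62

The answer is 62.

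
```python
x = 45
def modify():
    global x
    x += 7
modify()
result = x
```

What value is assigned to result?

Step 1: x = 45 globally.
Step 2: modify() modifies global x: x += 7 = 52.
Step 3: result = 52

The answer is 52.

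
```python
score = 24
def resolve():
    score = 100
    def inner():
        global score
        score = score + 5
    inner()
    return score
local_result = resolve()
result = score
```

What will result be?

Step 1: Global score = 24. resolve() creates local score = 100.
Step 2: inner() declares global score and adds 5: global score = 24 + 5 = 29.
Step 3: resolve() returns its local score = 100 (unaffected by inner).
Step 4: result = global score = 29

The answer is 29.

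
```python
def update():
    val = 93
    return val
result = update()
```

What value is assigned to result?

Step 1: update() defines val = 93 in its local scope.
Step 2: return val finds the local variable val = 93.
Step 3: result = 93

The answer is 93.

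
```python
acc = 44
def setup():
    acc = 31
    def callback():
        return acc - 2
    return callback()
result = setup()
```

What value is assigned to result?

Step 1: setup() shadows global acc with acc = 31.
Step 2: callback() finds acc = 31 in enclosing scope, computes 31 - 2 = 29.
Step 3: result = 29

The answer is 29.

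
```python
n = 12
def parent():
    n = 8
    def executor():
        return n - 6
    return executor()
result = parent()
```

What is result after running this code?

Step 1: parent() shadows global n with n = 8.
Step 2: executor() finds n = 8 in enclosing scope, computes 8 - 6 = 2.
Step 3: result = 2

The answer is 2.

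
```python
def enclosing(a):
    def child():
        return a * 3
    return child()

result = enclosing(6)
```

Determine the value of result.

Step 1: enclosing(6) binds parameter a = 6.
Step 2: child() accesses a = 6 from enclosing scope.
Step 3: result = 6 * 3 = 18

The answer is 18.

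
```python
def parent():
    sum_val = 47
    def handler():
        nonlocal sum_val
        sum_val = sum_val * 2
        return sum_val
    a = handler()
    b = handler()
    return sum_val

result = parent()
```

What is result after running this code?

Step 1: sum_val starts at 47.
Step 2: First handler(): sum_val = 47 * 2 = 94.
Step 3: Second handler(): sum_val = 94 * 2 = 188.
Step 4: result = 188

The answer is 188.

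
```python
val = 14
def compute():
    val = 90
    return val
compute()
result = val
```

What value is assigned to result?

Step 1: val = 14 globally.
Step 2: compute() creates a LOCAL val = 90 (no global keyword!).
Step 3: The global val is unchanged. result = 14

The answer is 14.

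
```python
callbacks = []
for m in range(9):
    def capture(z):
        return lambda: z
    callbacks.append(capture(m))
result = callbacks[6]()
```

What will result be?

Step 1: capture(m) creates a new scope capturing z = m at call time.
Step 2: callbacks[6] = capture(6), so its lambda captures z = 6.
Step 3: result = 6 (closure factory fixes late binding)

The answer is 6.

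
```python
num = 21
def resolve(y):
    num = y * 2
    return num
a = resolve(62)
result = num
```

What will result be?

Step 1: Global num = 21.
Step 2: resolve(62) creates local num = 62 * 2 = 124.
Step 3: Global num unchanged because no global keyword. result = 21

The answer is 21.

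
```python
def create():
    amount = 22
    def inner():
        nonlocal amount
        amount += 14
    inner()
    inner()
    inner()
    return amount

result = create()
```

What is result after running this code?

Step 1: amount starts at 22.
Step 2: inner() is called 3 times, each adding 14.
Step 3: amount = 22 + 14 * 3 = 64

The answer is 64.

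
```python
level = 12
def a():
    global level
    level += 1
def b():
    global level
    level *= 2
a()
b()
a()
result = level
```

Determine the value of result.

Step 1: level = 12.
Step 2: a(): level = 12 + 1 = 13.
Step 3: b(): level = 13 * 2 = 26.
Step 4: a(): level = 26 + 1 = 27

The answer is 27.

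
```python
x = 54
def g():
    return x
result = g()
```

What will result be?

Step 1: x = 54 is defined in the global scope.
Step 2: g() looks up x. No local x exists, so Python checks the global scope via LEGB rule and finds x = 54.
Step 3: result = 54

The answer is 54.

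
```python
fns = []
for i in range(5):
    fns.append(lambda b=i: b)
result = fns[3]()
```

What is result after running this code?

Step 1: Default argument b=i captures i's value at each iteration.
Step 2: fns[3] captured b = 3 when i was 3.
Step 3: result = 3

The answer is 3.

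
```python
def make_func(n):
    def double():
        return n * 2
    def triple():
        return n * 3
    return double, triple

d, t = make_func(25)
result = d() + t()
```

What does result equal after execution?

Step 1: Both closures capture the same n = 25.
Step 2: d() = 25 * 2 = 50, t() = 25 * 3 = 75.
Step 3: result = 50 + 75 = 125

The answer is 125.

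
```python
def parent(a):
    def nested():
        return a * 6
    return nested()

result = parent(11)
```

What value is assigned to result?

Step 1: parent(11) binds parameter a = 11.
Step 2: nested() accesses a = 11 from enclosing scope.
Step 3: result = 11 * 6 = 66

The answer is 66.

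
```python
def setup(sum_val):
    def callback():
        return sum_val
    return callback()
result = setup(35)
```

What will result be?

Step 1: setup(35) binds parameter sum_val = 35.
Step 2: callback() looks up sum_val in enclosing scope and finds the parameter sum_val = 35.
Step 3: result = 35

The answer is 35.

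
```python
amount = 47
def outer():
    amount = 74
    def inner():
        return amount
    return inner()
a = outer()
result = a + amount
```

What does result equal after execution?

Step 1: outer() has local amount = 74. inner() reads from enclosing.
Step 2: outer() returns 74. Global amount = 47 unchanged.
Step 3: result = 74 + 47 = 121

The answer is 121.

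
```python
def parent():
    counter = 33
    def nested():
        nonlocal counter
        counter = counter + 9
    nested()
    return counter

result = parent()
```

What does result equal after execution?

Step 1: parent() sets counter = 33.
Step 2: nested() uses nonlocal to modify counter in parent's scope: counter = 33 + 9 = 42.
Step 3: parent() returns the modified counter = 42

The answer is 42.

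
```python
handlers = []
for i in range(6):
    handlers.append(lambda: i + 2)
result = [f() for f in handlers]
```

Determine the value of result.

Step 1: All lambdas capture i by reference. After the loop, i = 5.
Step 2: Each call returns 5 + 2 = 7.
Step 3: result = [7, 7, 7, 7, 7, 7]

The answer is [7, 7, 7, 7, 7, 7].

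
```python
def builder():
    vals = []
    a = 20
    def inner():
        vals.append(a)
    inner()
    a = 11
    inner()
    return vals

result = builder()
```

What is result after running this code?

Step 1: a = 20. inner() appends current a to vals.
Step 2: First inner(): appends 20. Then a = 11.
Step 3: Second inner(): appends 11 (closure sees updated a). result = [20, 11]

The answer is [20, 11].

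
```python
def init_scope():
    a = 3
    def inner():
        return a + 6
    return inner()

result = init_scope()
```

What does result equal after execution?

Step 1: init_scope() defines a = 3.
Step 2: inner() reads a = 3 from enclosing scope, returns 3 + 6 = 9.
Step 3: result = 9

The answer is 9.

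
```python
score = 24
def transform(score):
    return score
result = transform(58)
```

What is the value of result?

Step 1: Global score = 24.
Step 2: transform(58) takes parameter score = 58, which shadows the global.
Step 3: result = 58

The answer is 58.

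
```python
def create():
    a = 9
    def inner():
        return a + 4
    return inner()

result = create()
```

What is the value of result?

Step 1: create() defines a = 9.
Step 2: inner() reads a = 9 from enclosing scope, returns 9 + 4 = 13.
Step 3: result = 13

The answer is 13.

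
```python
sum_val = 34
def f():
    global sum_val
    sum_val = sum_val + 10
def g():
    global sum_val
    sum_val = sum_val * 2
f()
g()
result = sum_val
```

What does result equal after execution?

Step 1: sum_val = 34.
Step 2: f() adds 10: sum_val = 34 + 10 = 44.
Step 3: g() doubles: sum_val = 44 * 2 = 88.
Step 4: result = 88

The answer is 88.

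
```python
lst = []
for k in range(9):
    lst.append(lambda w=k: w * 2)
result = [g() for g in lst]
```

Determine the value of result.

Step 1: Default arg w=k captures k at each iteration.
Step 2: lst[k] has w defaulting to k, returns k * 2.
Step 3: result = [0, 2, 4, 6, 8, 10, 12, 14, 16]

The answer is [0, 2, 4, 6, 8, 10, 12, 14, 16].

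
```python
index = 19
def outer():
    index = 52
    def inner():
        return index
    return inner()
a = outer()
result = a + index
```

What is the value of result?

Step 1: outer() has local index = 52. inner() reads from enclosing.
Step 2: outer() returns 52. Global index = 19 unchanged.
Step 3: result = 52 + 19 = 71

The answer is 71.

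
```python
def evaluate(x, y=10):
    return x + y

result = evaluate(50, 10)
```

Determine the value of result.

Step 1: evaluate(50, 10) overrides default y with 10.
Step 2: Returns 50 + 10 = 60.
Step 3: result = 60

The answer is 60.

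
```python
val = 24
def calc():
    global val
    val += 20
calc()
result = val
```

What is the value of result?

Step 1: val = 24 globally.
Step 2: calc() modifies global val: val += 20 = 44.
Step 3: result = 44

The answer is 44.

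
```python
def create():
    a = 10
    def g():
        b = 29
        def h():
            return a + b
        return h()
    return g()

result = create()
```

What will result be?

Step 1: create() defines a = 10. g() defines b = 29.
Step 2: h() accesses both from enclosing scopes: a = 10, b = 29.
Step 3: result = 10 + 29 = 39

The answer is 39.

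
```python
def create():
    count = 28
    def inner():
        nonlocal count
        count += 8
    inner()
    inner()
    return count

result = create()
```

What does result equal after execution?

Step 1: count starts at 28.
Step 2: inner() is called 2 times, each adding 8.
Step 3: count = 28 + 8 * 2 = 44

The answer is 44.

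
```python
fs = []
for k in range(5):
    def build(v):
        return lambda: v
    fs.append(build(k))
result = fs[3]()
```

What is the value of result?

Step 1: build(k) creates a new scope capturing v = k at call time.
Step 2: fs[3] = build(3), so its lambda captures v = 3.
Step 3: result = 3 (closure factory fixes late binding)

The answer is 3.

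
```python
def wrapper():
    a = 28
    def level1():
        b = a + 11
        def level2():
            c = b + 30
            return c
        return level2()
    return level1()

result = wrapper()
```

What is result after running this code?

Step 1: a = 28. b = a + 11 = 39.
Step 2: c = b + 30 = 39 + 30 = 69.
Step 3: result = 69

The answer is 69.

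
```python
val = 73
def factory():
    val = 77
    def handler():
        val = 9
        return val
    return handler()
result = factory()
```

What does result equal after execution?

Step 1: Three scopes define val: global (73), factory (77), handler (9).
Step 2: handler() has its own local val = 9, which shadows both enclosing and global.
Step 3: result = 9 (local wins in LEGB)

The answer is 9.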